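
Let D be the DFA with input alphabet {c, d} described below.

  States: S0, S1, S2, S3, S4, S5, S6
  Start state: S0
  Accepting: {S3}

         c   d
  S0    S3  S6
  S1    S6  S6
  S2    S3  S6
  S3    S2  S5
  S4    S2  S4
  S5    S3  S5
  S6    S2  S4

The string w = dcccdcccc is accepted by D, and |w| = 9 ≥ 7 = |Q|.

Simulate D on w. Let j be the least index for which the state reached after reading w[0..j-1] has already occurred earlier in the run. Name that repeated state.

Run of D on w = d c c c d c c c c:
  step 0: S0  (start)
  step 1: S6  (read d: S0→S6)
  step 2: S2  (read c: S6→S2)
  step 3: S3  (read c: S2→S3)
  step 4: S2  (read c: S3→S2)   ← first repeat (S2 seen earlier)
  step 5: S6  (read d: S2→S6)
  step 6: S2  (read c: S6→S2)
  step 7: S3  (read c: S2→S3)
  step 8: S2  (read c: S3→S2)
  step 9: S3  (read c: S2→S3)

The earliest repeat is at step j = 4: D is in S2, which it already visited at step i = 2.
The DFA has 7 states, so the proof of the pumping lemma guarantees a repeated state among the first 7+1 visited; the segment between the two visits is the pumpable y.

S2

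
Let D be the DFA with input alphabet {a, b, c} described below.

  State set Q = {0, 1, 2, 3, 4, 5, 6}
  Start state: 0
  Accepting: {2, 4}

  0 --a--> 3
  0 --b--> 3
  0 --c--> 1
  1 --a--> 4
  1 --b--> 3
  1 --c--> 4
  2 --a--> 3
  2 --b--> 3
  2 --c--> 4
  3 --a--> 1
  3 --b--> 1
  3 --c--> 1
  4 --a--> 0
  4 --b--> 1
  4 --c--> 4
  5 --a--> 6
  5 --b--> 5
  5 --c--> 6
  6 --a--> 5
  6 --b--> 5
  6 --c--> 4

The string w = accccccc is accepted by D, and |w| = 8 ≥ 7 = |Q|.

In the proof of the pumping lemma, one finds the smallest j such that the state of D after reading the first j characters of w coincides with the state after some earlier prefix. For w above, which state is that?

State sequence: 0 -a-> 3 -c-> 1 -c-> 4 -c-> 4 -c-> 4 -c-> 4 -c-> 4 -c-> 4
First repeat at step 4: 4 was already visited.

The earliest repeat is at step j = 4: D is in 4, which it already visited at step i = 3.

4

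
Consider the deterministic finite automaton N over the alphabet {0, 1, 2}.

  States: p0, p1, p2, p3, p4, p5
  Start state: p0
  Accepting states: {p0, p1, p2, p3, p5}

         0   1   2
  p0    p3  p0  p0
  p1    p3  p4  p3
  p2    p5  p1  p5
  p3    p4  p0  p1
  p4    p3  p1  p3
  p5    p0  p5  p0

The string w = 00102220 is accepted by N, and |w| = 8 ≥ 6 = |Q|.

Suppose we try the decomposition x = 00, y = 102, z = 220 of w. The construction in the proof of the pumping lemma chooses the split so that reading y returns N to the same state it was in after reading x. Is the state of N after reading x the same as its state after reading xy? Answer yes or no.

no

Run of N on the first 5 characters of w = 0 0 1 0 2:
  step 0: p0  (start)
  step 1: p3  (read 0: p0→p3)
  step 2: p4  (read 0: p3→p4)
  step 3: p1  (read 1: p4→p1)
  step 4: p3  (read 0: p1→p3)
  step 5: p1  (read 2: p3→p1)

After x (step 2): p4. After xy (step 5): p1.
They differ (p4 ≠ p1), so y is not a cycle from the state after x; this split is not the one the pumping-lemma construction produces, and pumping y need not keep the string in L(N).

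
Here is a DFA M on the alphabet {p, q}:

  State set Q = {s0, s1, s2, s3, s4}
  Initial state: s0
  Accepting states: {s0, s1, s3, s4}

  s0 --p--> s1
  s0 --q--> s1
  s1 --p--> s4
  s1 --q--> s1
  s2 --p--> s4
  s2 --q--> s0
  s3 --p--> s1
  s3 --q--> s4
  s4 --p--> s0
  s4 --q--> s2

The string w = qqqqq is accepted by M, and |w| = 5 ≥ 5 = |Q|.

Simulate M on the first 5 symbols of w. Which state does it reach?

State sequence: s0 -q-> s1 -q-> s1 -q-> s1 -q-> s1 -q-> s1

After reading 5 characters, M is in state s1.

s1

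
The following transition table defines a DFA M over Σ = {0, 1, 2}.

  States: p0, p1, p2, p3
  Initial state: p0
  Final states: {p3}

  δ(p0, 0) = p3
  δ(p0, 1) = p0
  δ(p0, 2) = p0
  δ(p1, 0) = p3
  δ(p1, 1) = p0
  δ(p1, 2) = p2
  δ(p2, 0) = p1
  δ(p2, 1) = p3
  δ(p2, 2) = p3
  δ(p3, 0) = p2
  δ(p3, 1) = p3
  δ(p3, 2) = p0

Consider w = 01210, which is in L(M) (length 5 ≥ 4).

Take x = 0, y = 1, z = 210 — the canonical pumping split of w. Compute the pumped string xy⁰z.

xy⁰z = xz = 0·210 = 0210.
Reading y = 1 takes M from p3 back to p3, so after x the machine is still in p3, and z then leads to the accepting state p3. Hence 0210 ∈ L(M).

0210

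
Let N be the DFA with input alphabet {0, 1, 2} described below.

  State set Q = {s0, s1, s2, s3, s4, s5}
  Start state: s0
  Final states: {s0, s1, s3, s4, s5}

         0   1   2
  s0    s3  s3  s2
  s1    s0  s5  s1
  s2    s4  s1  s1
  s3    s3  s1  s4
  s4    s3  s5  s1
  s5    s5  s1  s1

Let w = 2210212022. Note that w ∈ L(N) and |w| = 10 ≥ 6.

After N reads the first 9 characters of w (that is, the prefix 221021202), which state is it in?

s2

State sequence: s0 -2-> s2 -2-> s1 -1-> s5 -0-> s5 -2-> s1 -1-> s5 -2-> s1 -0-> s0 -2-> s2

After reading 9 characters, N is in state s2.
(This kind of state-tracing is the core of the pumping-lemma construction: with 6 states, pigeonhole forces a repeat within the first 6 steps.)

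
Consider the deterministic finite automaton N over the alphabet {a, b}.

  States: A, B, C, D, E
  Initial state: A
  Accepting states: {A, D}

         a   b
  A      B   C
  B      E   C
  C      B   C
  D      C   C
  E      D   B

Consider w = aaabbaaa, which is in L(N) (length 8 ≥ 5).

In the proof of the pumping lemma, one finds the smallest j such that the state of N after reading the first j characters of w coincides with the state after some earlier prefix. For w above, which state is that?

C

Run of N on w = a a a b b a a a:
  step 0: A  (start)
  step 1: B  (read a: A→B)
  step 2: E  (read a: B→E)
  step 3: D  (read a: E→D)
  step 4: C  (read b: D→C)
  step 5: C  (read b: C→C)   ← first repeat (C seen earlier)
  step 6: B  (read a: C→B)
  step 7: E  (read a: B→E)
  step 8: D  (read a: E→D)

The earliest repeat is at step j = 5: N is in C, which it already visited at step i = 4.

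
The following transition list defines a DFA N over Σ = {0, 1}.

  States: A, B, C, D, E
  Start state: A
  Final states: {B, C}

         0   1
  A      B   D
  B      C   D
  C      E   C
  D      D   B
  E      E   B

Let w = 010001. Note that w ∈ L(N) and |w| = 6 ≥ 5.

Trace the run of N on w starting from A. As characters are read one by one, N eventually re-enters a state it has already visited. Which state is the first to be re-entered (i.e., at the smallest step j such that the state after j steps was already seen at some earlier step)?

D

State sequence: A -0-> B -1-> D -0-> D -0-> D -0-> D -1-> B
First repeat at step 3: D was already visited.

The earliest repeat is at step j = 3: N is in D, which it already visited at step i = 2.
Pumping length from the standard proof: p = 5 (the number of states). The repeated state found above gives |xy| = j ≤ 5 and |y| = j − i ≥ 1.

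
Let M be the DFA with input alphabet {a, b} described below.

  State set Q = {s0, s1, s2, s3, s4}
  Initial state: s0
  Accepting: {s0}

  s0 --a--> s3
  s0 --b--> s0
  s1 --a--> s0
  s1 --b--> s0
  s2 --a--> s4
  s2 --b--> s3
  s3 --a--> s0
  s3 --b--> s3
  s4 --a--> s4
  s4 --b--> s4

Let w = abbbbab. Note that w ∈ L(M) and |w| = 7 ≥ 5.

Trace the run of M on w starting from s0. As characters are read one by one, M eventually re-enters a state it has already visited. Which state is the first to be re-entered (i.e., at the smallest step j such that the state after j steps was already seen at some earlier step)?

State sequence: s0 -a-> s3 -b-> s3 -b-> s3 -b-> s3 -b-> s3 -a-> s0 -b-> s0
First repeat at step 2: s3 was already visited.

The earliest repeat is at step j = 2: M is in s3, which it already visited at step i = 1.

s3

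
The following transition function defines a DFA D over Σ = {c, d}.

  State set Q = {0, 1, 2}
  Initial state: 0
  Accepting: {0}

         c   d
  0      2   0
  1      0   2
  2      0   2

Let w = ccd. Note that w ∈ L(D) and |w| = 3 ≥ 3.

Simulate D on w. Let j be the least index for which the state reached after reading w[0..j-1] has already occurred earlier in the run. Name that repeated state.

Run of D on w = c c d:
  step 0: 0  (start)
  step 1: 2  (read c: 0→2)
  step 2: 0  (read c: 2→0)   ← first repeat (0 seen earlier)
  step 3: 0  (read d: 0→0)

The earliest repeat is at step j = 2: D is in 0, which it already visited at step i = 0.

0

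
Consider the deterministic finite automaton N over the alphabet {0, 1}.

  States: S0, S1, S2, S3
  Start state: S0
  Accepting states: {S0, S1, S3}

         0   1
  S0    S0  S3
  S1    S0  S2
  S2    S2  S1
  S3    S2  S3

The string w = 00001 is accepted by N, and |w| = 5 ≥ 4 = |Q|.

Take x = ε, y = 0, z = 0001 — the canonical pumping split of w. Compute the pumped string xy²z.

000001

xy^2z = ε·0·0·0001 = 000001.
Reading y = 0 takes N from S0 back to S0, so after x·y·y the machine is still in S0, and z then leads to the accepting state S3. Hence 000001 ∈ L(N).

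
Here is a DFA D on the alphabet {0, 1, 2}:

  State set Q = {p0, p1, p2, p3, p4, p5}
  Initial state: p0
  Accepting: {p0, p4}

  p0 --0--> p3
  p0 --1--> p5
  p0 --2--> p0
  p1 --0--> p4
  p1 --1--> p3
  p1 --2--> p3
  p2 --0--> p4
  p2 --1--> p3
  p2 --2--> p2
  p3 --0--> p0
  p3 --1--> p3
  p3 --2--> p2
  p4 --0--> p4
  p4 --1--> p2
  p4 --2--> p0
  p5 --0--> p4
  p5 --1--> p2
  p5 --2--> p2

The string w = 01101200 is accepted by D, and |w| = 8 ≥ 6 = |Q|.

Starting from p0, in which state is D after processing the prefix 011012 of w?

p2

State sequence: p0 -0-> p3 -1-> p3 -1-> p3 -0-> p0 -1-> p5 -2-> p2

After reading 6 characters, D is in state p2.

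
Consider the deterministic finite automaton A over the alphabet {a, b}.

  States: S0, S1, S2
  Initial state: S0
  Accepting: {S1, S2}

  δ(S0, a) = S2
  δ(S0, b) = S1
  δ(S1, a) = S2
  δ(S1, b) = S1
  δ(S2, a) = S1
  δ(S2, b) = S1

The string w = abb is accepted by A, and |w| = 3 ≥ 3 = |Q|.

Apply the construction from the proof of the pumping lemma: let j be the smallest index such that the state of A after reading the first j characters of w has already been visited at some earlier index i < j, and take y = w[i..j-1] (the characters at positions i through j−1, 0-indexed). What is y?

Run of A on w = a b b:
  step 0: S0  (start)
  step 1: S2  (read a: S0→S2)
  step 2: S1  (read b: S2→S1)
  step 3: S1  (read b: S1→S1)   ← first repeat (S1 seen earlier)

So i = 2, j = 3, giving x = w[0:2] = ab, y = w[2:3] = b, z = w[3:3] = ε.
Check: |xy| = 3 ≤ 3 and |y| = 1 ≥ 1. Reading y takes A from S1 back to S1, so every xyⁱz is accepted.

b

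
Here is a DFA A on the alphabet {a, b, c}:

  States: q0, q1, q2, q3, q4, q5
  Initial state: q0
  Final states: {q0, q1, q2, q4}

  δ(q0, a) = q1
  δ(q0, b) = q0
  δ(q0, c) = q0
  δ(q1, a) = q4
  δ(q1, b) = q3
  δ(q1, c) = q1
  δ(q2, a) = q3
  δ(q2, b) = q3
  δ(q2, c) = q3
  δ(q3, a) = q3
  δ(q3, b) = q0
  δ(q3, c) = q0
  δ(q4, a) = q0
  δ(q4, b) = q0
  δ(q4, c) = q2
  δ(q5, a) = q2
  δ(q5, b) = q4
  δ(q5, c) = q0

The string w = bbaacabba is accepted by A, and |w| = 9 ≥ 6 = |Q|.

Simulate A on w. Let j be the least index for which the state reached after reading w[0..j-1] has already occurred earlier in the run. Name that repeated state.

Run of A on w = b b a a c a b b a:
  step 0: q0  (start)
  step 1: q0  (read b: q0→q0)   ← first repeat (q0 seen earlier)
  step 2: q0  (read b: q0→q0)
  step 3: q1  (read a: q0→q1)
  step 4: q4  (read a: q1→q4)
  step 5: q2  (read c: q4→q2)
  step 6: q3  (read a: q2→q3)
  step 7: q0  (read b: q3→q0)
  step 8: q0  (read b: q0→q0)
  step 9: q1  (read a: q0→q1)

The earliest repeat is at step j = 1: A is in q0, which it already visited at step i = 0.
With |Q| = 6, pigeonhole forces a state repeat no later than step 6; the substring read between the first and second visits to that state can be pumped.

q0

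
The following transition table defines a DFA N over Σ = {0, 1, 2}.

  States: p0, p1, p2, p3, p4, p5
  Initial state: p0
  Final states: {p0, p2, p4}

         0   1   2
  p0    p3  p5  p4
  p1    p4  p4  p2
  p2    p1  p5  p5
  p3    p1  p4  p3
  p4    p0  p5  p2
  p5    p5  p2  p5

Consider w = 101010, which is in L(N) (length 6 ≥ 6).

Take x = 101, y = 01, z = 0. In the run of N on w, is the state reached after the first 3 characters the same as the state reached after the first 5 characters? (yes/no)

no

Run of N on the first 5 characters of w = 1 0 1 0 1:
  step 0: p0  (start)
  step 1: p5  (read 1: p0→p5)
  step 2: p5  (read 0: p5→p5)
  step 3: p2  (read 1: p5→p2)
  step 4: p1  (read 0: p2→p1)
  step 5: p4  (read 1: p1→p4)

After x (step 3): p2. After xy (step 5): p4.
They differ (p2 ≠ p4), so y is not a cycle from the state after x; this split is not the one the pumping-lemma construction produces, and pumping y need not keep the string in L(N).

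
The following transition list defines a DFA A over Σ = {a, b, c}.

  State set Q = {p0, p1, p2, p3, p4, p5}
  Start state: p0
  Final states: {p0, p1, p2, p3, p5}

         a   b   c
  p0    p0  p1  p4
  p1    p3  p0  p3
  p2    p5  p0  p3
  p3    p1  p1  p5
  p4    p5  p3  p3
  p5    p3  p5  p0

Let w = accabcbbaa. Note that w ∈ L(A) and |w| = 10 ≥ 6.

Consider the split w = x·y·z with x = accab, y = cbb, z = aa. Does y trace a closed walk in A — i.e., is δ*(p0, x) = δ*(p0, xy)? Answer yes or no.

State sequence: p0 -a-> p0 -c-> p4 -c-> p3 -a-> p1 -b-> p0 -c-> p4 -b-> p3 -b-> p1

After x (step 5): p0. After xy (step 8): p1.
They differ (p0 ≠ p1), so y is not a cycle from the state after x; this split is not the one the pumping-lemma construction produces, and pumping y need not keep the string in L(A).

no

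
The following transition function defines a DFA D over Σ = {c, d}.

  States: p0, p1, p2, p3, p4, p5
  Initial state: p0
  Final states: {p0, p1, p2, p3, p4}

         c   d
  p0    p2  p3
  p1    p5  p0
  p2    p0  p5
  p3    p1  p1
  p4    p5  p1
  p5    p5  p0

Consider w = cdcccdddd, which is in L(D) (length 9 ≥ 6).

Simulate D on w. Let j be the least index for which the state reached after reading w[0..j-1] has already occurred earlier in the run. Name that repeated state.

State sequence: p0 -c-> p2 -d-> p5 -c-> p5 -c-> p5 -c-> p5 -d-> p0 -d-> p3 -d-> p1 -d-> p0
First repeat at step 3: p5 was already visited.

The earliest repeat is at step j = 3: D is in p5, which it already visited at step i = 2.

p5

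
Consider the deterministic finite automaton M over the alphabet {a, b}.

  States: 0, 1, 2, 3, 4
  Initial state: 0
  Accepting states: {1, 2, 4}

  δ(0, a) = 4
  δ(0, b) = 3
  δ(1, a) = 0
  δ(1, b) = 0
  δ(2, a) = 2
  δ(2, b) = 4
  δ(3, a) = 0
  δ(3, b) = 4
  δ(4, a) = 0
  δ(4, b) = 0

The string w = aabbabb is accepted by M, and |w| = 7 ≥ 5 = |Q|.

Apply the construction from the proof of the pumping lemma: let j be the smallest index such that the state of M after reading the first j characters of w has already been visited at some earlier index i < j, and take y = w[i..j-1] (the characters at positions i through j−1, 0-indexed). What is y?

aa

Run of M on w = a a b b a b b:
  step 0: 0  (start)
  step 1: 4  (read a: 0→4)
  step 2: 0  (read a: 4→0)   ← first repeat (0 seen earlier)
  step 3: 3  (read b: 0→3)
  step 4: 4  (read b: 3→4)
  step 5: 0  (read a: 4→0)
  step 6: 3  (read b: 0→3)
  step 7: 4  (read b: 3→4)

So i = 0, j = 2, giving x = w[0:0] = ε, y = w[0:2] = aa, z = w[2:7] = bbabb.
Check: |xy| = 2 ≤ 5 and |y| = 2 ≥ 1. Reading y takes M from 0 back to 0, so every xyⁱz is accepted.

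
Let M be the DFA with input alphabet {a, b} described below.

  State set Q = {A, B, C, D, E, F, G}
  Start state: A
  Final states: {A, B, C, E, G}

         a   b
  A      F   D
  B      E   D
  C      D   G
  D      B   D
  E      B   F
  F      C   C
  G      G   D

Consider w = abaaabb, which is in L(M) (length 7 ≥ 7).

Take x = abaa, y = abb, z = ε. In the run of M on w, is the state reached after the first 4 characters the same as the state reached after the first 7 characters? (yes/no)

no

State sequence: A -a-> F -b-> C -a-> D -a-> B -a-> E -b-> F -b-> C

After x (step 4): B. After xy (step 7): C.
They differ (B ≠ C), so y is not a cycle from the state after x; this split is not the one the pumping-lemma construction produces, and pumping y need not keep the string in L(M).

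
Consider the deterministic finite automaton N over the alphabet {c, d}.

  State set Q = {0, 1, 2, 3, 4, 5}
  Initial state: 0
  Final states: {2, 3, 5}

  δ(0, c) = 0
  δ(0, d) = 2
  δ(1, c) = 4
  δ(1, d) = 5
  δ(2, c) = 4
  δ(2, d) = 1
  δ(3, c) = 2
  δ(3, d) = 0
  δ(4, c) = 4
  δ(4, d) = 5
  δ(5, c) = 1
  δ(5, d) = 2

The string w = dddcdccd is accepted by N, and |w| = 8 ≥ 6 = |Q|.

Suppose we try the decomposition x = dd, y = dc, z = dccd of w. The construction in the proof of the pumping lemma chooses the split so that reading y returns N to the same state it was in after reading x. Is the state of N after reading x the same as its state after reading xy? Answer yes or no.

Run of N on the first 4 characters of w = d d d c:
  step 0: 0  (start)
  step 1: 2  (read d: 0→2)
  step 2: 1  (read d: 2→1)
  step 3: 5  (read d: 1→5)
  step 4: 1  (read c: 5→1)

After x (step 2): 1. After xy (step 4): 1.
They match, so y = dc drives N around a cycle from 1 back to itself; pumping y any number of times keeps N in 1 before reading z, and xyⁱz ∈ L(N) for every i ≥ 0.

yes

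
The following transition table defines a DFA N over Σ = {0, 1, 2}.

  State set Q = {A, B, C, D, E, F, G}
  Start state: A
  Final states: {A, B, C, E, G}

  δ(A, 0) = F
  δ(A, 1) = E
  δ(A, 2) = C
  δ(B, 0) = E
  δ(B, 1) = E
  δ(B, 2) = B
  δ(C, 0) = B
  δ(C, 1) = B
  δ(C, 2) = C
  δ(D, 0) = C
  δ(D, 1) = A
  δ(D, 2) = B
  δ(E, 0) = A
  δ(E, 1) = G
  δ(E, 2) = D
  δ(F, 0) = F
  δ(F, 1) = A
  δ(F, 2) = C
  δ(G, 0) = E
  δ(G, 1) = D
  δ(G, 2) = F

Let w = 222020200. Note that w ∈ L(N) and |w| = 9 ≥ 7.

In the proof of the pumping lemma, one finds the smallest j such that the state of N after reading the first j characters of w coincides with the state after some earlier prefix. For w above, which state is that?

C

Run of N on w = 2 2 2 0 2 0 2 0 0:
  step 0: A  (start)
  step 1: C  (read 2: A→C)
  step 2: C  (read 2: C→C)   ← first repeat (C seen earlier)
  step 3: C  (read 2: C→C)
  step 4: B  (read 0: C→B)
  step 5: B  (read 2: B→B)
  step 6: E  (read 0: B→E)
  step 7: D  (read 2: E→D)
  step 8: C  (read 0: D→C)
  step 9: B  (read 0: C→B)

The earliest repeat is at step j = 2: N is in C, which it already visited at step i = 1.
With |Q| = 7, pigeonhole forces a state repeat no later than step 7; the substring read between the first and second visits to that state can be pumped.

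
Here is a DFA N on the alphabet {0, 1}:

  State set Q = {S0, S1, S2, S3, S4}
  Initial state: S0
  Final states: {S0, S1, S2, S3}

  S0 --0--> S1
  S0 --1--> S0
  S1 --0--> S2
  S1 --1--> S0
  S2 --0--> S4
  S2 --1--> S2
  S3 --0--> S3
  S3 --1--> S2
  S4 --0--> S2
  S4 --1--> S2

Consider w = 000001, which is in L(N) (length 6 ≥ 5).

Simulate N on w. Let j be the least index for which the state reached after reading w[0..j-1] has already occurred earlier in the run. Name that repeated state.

Run of N on w = 0 0 0 0 0 1:
  step 0: S0  (start)
  step 1: S1  (read 0: S0→S1)
  step 2: S2  (read 0: S1→S2)
  step 3: S4  (read 0: S2→S4)
  step 4: S2  (read 0: S4→S2)   ← first repeat (S2 seen earlier)
  step 5: S4  (read 0: S2→S4)
  step 6: S2  (read 1: S4→S2)

The earliest repeat is at step j = 4: N is in S2, which it already visited at step i = 2.
The DFA has 5 states, so the proof of the pumping lemma guarantees a repeated state among the first 5+1 visited; the segment between the two visits is the pumpable y.

S2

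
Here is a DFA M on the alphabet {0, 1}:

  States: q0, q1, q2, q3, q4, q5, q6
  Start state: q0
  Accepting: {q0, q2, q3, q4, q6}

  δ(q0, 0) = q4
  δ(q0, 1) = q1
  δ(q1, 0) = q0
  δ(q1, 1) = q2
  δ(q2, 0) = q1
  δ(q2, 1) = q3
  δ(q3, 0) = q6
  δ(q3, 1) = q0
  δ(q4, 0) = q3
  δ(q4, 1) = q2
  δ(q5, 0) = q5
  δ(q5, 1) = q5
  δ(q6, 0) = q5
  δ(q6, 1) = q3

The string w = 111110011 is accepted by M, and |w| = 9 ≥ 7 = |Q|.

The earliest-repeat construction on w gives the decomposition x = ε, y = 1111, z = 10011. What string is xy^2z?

xy^2z = ε·1111·1111·10011 = 1111111110011.
Reading y = 1111 takes M from q0 back to q0, so after x·y·y the machine is still in q0, and z then leads to the accepting state q3. Hence 1111111110011 ∈ L(M).

1111111110011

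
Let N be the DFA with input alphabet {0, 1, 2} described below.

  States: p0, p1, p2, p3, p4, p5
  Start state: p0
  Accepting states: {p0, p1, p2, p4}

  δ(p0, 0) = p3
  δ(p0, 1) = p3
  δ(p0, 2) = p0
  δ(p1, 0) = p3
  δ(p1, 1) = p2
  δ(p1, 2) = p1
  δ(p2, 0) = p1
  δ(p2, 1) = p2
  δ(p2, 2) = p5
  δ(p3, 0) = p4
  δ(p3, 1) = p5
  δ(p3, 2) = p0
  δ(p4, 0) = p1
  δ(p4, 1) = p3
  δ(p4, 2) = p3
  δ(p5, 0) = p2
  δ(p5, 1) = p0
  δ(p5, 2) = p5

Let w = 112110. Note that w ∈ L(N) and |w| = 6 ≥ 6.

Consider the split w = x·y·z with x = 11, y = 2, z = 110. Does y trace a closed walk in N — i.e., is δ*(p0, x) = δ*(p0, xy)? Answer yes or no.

State sequence: p0 -1-> p3 -1-> p5 -2-> p5

After x (step 2): p5. After xy (step 3): p5.
They match, so y = 2 drives N around a cycle from p5 back to itself; pumping y any number of times keeps N in p5 before reading z, and xyⁱz ∈ L(N) for every i ≥ 0.

yes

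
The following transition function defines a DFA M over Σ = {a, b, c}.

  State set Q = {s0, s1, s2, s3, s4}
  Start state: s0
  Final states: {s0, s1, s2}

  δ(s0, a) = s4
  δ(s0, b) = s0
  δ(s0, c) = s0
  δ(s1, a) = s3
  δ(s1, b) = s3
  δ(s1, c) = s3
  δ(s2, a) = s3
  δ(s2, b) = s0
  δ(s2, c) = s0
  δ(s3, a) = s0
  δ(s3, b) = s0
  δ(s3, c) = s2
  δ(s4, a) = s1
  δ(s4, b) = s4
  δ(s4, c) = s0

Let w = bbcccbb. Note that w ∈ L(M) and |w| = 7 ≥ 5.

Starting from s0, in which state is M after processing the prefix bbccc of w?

s0

Run of M on the first 5 characters of w = b b c c c:
  step 0: s0  (start)
  step 1: s0  (read b: s0→s0)
  step 2: s0  (read b: s0→s0)
  step 3: s0  (read c: s0→s0)
  step 4: s0  (read c: s0→s0)
  step 5: s0  (read c: s0→s0)

After reading 5 characters, M is in state s0.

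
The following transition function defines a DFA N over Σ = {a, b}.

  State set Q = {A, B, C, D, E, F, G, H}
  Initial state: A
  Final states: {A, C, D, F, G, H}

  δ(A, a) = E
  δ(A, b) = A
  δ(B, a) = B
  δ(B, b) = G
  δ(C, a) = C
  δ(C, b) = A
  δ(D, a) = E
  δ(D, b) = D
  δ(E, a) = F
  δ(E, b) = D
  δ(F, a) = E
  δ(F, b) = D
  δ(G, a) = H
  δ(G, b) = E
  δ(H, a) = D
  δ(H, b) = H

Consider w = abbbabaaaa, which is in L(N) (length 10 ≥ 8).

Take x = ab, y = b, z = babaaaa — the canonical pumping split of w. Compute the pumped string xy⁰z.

xy⁰z = xz = ab·babaaaa = abbabaaaa.
Reading y = b takes N from D back to D, so after x the machine is still in D, and z then leads to the accepting state F. Hence abbabaaaa ∈ L(N).

abbabaaaa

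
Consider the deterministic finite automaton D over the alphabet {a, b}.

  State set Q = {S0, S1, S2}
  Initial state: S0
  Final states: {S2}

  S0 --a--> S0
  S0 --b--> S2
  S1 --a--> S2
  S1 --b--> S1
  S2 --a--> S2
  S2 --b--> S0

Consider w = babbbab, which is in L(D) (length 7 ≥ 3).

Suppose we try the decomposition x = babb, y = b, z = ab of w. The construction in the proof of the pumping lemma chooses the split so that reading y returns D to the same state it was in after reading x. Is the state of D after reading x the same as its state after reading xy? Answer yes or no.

no

State sequence: S0 -b-> S2 -a-> S2 -b-> S0 -b-> S2 -b-> S0

After x (step 4): S2. After xy (step 5): S0.
They differ (S2 ≠ S0), so y is not a cycle from the state after x; this split is not the one the pumping-lemma construction produces, and pumping y need not keep the string in L(D).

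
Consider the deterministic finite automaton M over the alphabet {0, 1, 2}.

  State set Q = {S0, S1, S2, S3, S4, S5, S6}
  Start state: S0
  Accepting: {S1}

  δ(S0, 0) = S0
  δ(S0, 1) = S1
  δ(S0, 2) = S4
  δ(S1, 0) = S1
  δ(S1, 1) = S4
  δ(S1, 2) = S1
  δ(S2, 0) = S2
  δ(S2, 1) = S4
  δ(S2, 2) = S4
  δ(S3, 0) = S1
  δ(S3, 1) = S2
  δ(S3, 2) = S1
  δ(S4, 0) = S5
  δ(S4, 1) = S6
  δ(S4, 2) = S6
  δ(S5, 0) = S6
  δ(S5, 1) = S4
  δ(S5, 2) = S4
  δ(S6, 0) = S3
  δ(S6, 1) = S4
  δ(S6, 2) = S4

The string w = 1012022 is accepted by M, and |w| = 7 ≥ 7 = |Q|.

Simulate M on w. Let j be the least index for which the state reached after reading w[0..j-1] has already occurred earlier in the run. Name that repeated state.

Run of M on w = 1 0 1 2 0 2 2:
  step 0: S0  (start)
  step 1: S1  (read 1: S0→S1)
  step 2: S1  (read 0: S1→S1)   ← first repeat (S1 seen earlier)
  step 3: S4  (read 1: S1→S4)
  step 4: S6  (read 2: S4→S6)
  step 5: S3  (read 0: S6→S3)
  step 6: S1  (read 2: S3→S1)
  step 7: S1  (read 2: S1→S1)

The earliest repeat is at step j = 2: M is in S1, which it already visited at step i = 1.
The DFA has 7 states, so the proof of the pumping lemma guarantees a repeated state among the first 7+1 visited; the segment between the two visits is the pumpable y.

S1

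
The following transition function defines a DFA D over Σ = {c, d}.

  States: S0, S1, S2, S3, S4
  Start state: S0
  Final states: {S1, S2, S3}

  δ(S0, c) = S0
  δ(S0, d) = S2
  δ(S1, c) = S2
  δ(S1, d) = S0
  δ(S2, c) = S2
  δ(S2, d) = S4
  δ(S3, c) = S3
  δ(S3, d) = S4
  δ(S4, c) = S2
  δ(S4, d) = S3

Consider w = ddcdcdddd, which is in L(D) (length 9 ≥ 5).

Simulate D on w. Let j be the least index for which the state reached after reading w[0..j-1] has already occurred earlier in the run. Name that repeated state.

S2

Run of D on w = d d c d c d d d d:
  step 0: S0  (start)
  step 1: S2  (read d: S0→S2)
  step 2: S4  (read d: S2→S4)
  step 3: S2  (read c: S4→S2)   ← first repeat (S2 seen earlier)
  step 4: S4  (read d: S2→S4)
  step 5: S2  (read c: S4→S2)
  step 6: S4  (read d: S2→S4)
  step 7: S3  (read d: S4→S3)
  step 8: S4  (read d: S3→S4)
  step 9: S3  (read d: S4→S3)

The earliest repeat is at step j = 3: D is in S2, which it already visited at step i = 1.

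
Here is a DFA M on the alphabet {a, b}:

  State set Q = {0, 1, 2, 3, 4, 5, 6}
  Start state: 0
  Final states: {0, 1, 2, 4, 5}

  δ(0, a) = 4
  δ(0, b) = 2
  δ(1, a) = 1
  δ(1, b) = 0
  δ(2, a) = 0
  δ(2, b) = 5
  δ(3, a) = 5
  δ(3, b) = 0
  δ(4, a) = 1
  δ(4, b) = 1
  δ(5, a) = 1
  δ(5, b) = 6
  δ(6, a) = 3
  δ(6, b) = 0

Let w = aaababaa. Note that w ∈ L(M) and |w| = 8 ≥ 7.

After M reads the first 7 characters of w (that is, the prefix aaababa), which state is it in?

Run of M on the first 7 characters of w = a a a b a b a:
  step 0: 0  (start)
  step 1: 4  (read a: 0→4)
  step 2: 1  (read a: 4→1)
  step 3: 1  (read a: 1→1)
  step 4: 0  (read b: 1→0)
  step 5: 4  (read a: 0→4)
  step 6: 1  (read b: 4→1)
  step 7: 1  (read a: 1→1)

After reading 7 characters, M is in state 1.

1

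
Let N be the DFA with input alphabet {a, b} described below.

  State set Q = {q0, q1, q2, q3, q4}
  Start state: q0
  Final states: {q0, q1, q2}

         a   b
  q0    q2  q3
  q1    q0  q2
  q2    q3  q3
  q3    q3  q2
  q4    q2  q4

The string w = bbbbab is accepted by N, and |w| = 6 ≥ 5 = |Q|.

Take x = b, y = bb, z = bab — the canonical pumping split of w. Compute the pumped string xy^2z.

bbbbbbab

xy^2z = b·bb·bb·bab = bbbbbbab.
Reading y = bb takes N from q3 back to q3, so after x·y·y the machine is still in q3, and z then leads to the accepting state q2. Hence bbbbbbab ∈ L(N).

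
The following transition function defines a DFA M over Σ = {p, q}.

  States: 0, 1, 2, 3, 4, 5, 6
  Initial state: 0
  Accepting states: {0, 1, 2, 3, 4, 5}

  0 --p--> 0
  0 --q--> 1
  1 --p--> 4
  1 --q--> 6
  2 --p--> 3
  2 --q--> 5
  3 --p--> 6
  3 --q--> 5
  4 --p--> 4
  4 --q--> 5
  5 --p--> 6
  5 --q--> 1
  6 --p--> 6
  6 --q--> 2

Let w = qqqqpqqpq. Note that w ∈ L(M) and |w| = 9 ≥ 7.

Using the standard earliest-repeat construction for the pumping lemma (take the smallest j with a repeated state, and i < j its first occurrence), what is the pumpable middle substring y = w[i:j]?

qqp

State sequence: 0 -q-> 1 -q-> 6 -q-> 2 -q-> 5 -p-> 6 -q-> 2 -q-> 5 -p-> 6 -q-> 2
First repeat at step 5: 6 was already visited.

So i = 2, j = 5, giving x = w[0:2] = qq, y = w[2:5] = qqp, z = w[5:9] = qqpq.
Check: |xy| = 5 ≤ 7 and |y| = 3 ≥ 1. Reading y takes M from 6 back to 6, so every xyⁱz is accepted.
With |Q| = 7, pigeonhole forces a state repeat no later than step 7; the substring read between the first and second visits to that state can be pumped.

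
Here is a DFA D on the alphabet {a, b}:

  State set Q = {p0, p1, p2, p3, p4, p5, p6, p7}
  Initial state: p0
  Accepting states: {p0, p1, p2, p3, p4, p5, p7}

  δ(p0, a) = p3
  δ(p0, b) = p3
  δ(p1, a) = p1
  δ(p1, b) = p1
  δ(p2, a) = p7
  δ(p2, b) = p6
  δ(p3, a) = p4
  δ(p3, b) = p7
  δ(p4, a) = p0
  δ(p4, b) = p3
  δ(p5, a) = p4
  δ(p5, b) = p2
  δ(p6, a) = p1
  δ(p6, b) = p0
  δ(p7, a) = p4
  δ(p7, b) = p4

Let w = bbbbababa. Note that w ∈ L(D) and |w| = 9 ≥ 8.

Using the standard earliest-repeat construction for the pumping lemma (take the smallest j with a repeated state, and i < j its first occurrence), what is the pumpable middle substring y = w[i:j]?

State sequence: p0 -b-> p3 -b-> p7 -b-> p4 -b-> p3 -a-> p4 -b-> p3 -a-> p4 -b-> p3 -a-> p4
First repeat at step 4: p3 was already visited.

So i = 1, j = 4, giving x = w[0:1] = b, y = w[1:4] = bbb, z = w[4:9] = ababa.
Check: |xy| = 4 ≤ 8 and |y| = 3 ≥ 1. Reading y takes D from p3 back to p3, so every xyⁱz is accepted.
The DFA has 8 states, so the proof of the pumping lemma guarantees a repeated state among the first 8+1 visited; the segment between the two visits is the pumpable y.

bbb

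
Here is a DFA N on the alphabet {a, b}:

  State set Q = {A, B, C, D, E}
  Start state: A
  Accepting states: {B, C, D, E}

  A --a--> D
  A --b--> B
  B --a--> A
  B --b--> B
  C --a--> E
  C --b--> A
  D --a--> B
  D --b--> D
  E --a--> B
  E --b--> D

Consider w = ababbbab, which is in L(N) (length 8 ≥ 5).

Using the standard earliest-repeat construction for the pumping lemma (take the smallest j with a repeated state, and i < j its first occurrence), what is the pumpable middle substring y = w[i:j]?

Run of N on w = a b a b b b a b:
  step 0: A  (start)
  step 1: D  (read a: A→D)
  step 2: D  (read b: D→D)   ← first repeat (D seen earlier)
  step 3: B  (read a: D→B)
  step 4: B  (read b: B→B)
  step 5: B  (read b: B→B)
  step 6: B  (read b: B→B)
  step 7: A  (read a: B→A)
  step 8: B  (read b: A→B)

So i = 1, j = 2, giving x = w[0:1] = a, y = w[1:2] = b, z = w[2:8] = abbbab.
Check: |xy| = 2 ≤ 5 and |y| = 1 ≥ 1. Reading y takes N from D back to D, so every xyⁱz is accepted.
The DFA has 5 states, so the proof of the pumping lemma guarantees a repeated state among the first 5+1 visited; the segment between the two visits is the pumpable y.

b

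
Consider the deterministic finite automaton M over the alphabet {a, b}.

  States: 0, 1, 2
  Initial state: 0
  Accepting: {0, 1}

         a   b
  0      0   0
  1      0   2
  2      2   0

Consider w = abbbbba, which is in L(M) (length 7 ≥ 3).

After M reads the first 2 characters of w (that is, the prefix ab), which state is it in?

State sequence: 0 -a-> 0 -b-> 0

After reading 2 characters, M is in state 0.

0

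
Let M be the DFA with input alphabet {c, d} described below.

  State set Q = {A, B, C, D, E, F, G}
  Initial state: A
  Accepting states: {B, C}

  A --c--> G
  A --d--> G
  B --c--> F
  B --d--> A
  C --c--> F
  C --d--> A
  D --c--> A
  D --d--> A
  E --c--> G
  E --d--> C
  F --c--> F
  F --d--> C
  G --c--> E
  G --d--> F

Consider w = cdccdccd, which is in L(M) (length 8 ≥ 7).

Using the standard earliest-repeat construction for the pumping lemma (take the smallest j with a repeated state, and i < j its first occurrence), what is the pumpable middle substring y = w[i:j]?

c

State sequence: A -c-> G -d-> F -c-> F -c-> F -d-> C -c-> F -c-> F -d-> C
First repeat at step 3: F was already visited.

So i = 2, j = 3, giving x = w[0:2] = cd, y = w[2:3] = c, z = w[3:8] = cdccd.
Check: |xy| = 3 ≤ 7 and |y| = 1 ≥ 1. Reading y takes M from F back to F, so every xyⁱz is accepted.
Since M has 7 states, any run of length ≥ 7 visits 7+1 states, so by pigeonhole some state repeats within the first 7 steps — that repeat gives the pumpable loop.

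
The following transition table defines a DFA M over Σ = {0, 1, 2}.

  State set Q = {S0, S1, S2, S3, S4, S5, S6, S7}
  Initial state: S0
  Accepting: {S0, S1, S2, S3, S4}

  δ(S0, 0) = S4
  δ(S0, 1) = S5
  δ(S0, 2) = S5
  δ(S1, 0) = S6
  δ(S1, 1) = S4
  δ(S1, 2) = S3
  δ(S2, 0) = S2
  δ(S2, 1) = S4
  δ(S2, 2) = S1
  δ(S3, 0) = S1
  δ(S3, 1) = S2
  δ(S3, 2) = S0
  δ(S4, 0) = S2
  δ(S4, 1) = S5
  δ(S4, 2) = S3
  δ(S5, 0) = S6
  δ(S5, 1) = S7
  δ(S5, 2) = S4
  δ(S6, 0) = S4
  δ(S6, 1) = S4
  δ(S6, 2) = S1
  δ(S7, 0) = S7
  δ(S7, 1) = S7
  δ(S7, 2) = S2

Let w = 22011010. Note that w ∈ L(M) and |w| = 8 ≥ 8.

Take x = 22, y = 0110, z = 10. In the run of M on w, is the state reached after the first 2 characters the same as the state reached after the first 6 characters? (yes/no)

State sequence: S0 -2-> S5 -2-> S4 -0-> S2 -1-> S4 -1-> S5 -0-> S6

After x (step 2): S4. After xy (step 6): S6.
They differ (S4 ≠ S6), so y is not a cycle from the state after x; this split is not the one the pumping-lemma construction produces, and pumping y need not keep the string in L(M).

no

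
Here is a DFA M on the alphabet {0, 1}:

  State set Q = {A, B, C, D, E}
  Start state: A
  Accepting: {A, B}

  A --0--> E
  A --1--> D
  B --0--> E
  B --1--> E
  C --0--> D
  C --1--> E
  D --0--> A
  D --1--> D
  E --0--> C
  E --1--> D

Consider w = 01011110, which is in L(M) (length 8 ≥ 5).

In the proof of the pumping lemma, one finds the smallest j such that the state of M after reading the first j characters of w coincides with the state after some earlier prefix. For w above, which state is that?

A

Run of M on w = 0 1 0 1 1 1 1 0:
  step 0: A  (start)
  step 1: E  (read 0: A→E)
  step 2: D  (read 1: E→D)
  step 3: A  (read 0: D→A)   ← first repeat (A seen earlier)
  step 4: D  (read 1: A→D)
  step 5: D  (read 1: D→D)
  step 6: D  (read 1: D→D)
  step 7: D  (read 1: D→D)
  step 8: A  (read 0: D→A)

The earliest repeat is at step j = 3: M is in A, which it already visited at step i = 0.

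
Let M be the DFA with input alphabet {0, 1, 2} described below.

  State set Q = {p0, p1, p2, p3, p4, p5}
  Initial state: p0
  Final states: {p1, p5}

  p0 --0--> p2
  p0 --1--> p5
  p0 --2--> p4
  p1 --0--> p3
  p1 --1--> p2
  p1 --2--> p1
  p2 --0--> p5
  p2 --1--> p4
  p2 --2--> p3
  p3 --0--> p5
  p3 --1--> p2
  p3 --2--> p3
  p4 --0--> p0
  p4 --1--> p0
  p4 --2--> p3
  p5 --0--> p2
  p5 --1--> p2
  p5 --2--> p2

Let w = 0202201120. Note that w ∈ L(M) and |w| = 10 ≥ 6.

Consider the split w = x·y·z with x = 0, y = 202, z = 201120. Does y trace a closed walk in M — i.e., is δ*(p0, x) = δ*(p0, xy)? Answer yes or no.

yes

Run of M on the first 4 characters of w = 0 2 0 2:
  step 0: p0  (start)
  step 1: p2  (read 0: p0→p2)
  step 2: p3  (read 2: p2→p3)
  step 3: p5  (read 0: p3→p5)
  step 4: p2  (read 2: p5→p2)

After x (step 1): p2. After xy (step 4): p2.
They match, so y = 202 drives M around a cycle from p2 back to itself; pumping y any number of times keeps M in p2 before reading z, and xyⁱz ∈ L(M) for every i ≥ 0.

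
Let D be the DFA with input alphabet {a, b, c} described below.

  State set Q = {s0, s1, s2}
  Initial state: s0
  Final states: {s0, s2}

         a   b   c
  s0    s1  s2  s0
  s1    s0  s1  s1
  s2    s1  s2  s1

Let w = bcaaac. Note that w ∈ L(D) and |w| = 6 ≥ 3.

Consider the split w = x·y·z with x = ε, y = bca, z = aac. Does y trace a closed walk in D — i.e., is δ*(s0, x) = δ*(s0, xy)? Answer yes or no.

yes

State sequence: s0 -b-> s2 -c-> s1 -a-> s0

After x (step 0): s0. After xy (step 3): s0.
They match, so y = bca drives D around a cycle from s0 back to itself; pumping y any number of times keeps D in s0 before reading z, and xyⁱz ∈ L(D) for every i ≥ 0.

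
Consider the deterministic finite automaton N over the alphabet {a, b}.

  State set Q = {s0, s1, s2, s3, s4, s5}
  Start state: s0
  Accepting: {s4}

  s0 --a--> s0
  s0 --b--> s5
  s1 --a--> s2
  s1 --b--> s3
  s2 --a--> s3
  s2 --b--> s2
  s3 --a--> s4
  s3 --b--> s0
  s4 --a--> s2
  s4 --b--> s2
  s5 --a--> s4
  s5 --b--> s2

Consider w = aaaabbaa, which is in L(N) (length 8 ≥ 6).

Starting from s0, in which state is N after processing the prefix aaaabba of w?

s3

State sequence: s0 -a-> s0 -a-> s0 -a-> s0 -a-> s0 -b-> s5 -b-> s2 -a-> s3

After reading 7 characters, N is in state s3.
(This kind of state-tracing is the core of the pumping-lemma construction: with 6 states, pigeonhole forces a repeat within the first 6 steps.)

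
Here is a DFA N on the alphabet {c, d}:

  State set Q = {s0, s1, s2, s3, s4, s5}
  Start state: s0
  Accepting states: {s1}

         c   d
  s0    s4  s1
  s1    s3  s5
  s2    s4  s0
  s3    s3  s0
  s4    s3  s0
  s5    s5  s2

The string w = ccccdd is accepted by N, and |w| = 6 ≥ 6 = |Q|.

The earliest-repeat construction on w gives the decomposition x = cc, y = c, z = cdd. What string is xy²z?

cccccdd

xy^2z = cc·c·c·cdd = cccccdd.
Reading y = c takes N from s3 back to s3, so after x·y·y the machine is still in s3, and z then leads to the accepting state s1. Hence cccccdd ∈ L(N).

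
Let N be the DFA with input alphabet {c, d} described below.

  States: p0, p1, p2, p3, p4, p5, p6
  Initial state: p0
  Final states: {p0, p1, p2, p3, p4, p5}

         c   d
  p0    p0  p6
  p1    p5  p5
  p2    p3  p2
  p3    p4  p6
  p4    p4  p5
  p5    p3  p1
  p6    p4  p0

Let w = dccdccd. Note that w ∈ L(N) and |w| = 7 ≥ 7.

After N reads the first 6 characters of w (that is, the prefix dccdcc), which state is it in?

p4

Run of N on the first 6 characters of w = d c c d c c:
  step 0: p0  (start)
  step 1: p6  (read d: p0→p6)
  step 2: p4  (read c: p6→p4)
  step 3: p4  (read c: p4→p4)
  step 4: p5  (read d: p4→p5)
  step 5: p3  (read c: p5→p3)
  step 6: p4  (read c: p3→p4)

After reading 6 characters, N is in state p4.
(This kind of state-tracing is the core of the pumping-lemma construction: with 7 states, pigeonhole forces a repeat within the first 7 steps.)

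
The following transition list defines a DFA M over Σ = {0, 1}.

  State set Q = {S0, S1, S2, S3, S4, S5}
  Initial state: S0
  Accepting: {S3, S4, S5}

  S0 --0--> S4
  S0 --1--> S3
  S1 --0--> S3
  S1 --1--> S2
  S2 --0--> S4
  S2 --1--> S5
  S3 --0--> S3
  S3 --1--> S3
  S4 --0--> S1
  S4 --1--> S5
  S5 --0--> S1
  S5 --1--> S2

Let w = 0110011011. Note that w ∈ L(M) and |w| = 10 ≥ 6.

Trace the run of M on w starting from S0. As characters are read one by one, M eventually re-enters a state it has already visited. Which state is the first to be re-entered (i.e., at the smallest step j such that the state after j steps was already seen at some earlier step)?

S4

State sequence: S0 -0-> S4 -1-> S5 -1-> S2 -0-> S4 -0-> S1 -1-> S2 -1-> S5 -0-> S1 -1-> S2 -1-> S5
First repeat at step 4: S4 was already visited.

The earliest repeat is at step j = 4: M is in S4, which it already visited at step i = 1.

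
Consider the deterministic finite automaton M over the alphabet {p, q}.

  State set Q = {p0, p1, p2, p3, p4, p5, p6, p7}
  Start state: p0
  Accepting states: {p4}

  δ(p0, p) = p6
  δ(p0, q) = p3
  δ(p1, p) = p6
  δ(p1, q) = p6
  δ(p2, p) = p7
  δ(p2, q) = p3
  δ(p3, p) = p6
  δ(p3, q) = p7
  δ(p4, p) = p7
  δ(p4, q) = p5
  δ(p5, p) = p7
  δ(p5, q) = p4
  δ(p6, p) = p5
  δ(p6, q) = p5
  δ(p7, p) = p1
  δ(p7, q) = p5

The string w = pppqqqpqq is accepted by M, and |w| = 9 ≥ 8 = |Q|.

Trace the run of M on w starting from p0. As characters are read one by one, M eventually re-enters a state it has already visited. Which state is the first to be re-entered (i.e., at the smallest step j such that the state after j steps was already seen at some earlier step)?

p5

State sequence: p0 -p-> p6 -p-> p5 -p-> p7 -q-> p5 -q-> p4 -q-> p5 -p-> p7 -q-> p5 -q-> p4
First repeat at step 4: p5 was already visited.

The earliest repeat is at step j = 4: M is in p5, which it already visited at step i = 2.
The DFA has 8 states, so the proof of the pumping lemma guarantees a repeated state among the first 8+1 visited; the segment between the two visits is the pumpable y.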